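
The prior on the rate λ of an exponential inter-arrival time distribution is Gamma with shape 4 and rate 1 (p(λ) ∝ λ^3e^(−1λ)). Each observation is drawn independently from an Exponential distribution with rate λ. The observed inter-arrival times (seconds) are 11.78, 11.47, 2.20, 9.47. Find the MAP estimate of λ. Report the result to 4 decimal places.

λ̂_MAP = 0.1949

The Exponential(rate=λ) likelihood is ∝ λ^n e^(−λΣtᵢ). Here n = 4 and Σtᵢ = 11.78 + 11.47 + 2.20 + 9.47 = 34.92.
Posterior ∝ λ^3e^(−1λ) · λ^4e^(−34.92λ) = λ^7e^(−35.92λ), i.e. Gamma(8, 35.92).
Mode = (a−1)/b = 7/35.92 ≈ 0.1949.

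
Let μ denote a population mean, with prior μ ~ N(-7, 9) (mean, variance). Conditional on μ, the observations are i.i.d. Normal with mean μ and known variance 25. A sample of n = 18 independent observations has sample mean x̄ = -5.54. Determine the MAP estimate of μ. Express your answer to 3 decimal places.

n = 18, x̄ = -5.54.
For a Normal prior and Normal likelihood with known variance, the posterior is Normal; its mode equals its mean, the precision-weighted average.
Prior precision 1/σ₀² = 1/9; data precision n/σ² = 18/25 = 0.72.
μ̂ = ((1/9)·(-7) + 0.72·(-5.54)) / (1/9 + 0.72) = (-26812/5625)/(187/225) = -26812/4675 ≈ -5.735.

μ̂_MAP = -5.735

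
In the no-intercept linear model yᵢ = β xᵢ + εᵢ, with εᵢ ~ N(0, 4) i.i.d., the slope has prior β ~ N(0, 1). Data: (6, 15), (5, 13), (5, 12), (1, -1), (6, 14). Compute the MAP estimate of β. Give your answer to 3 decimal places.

β̂_MAP = 2.346

log p(β | y) = −Σ(yᵢ − βxᵢ)²/(2·4) − β²/(2·1) + const.
Setting the derivative to zero: Σxᵢ(yᵢ − βxᵢ)/4 − β/1 = 0, so β = Σxᵢyᵢ / (Σxᵢ² + σ²/τ²).
Σxᵢyᵢ = 6·15 + 5·13 + 5·12 + 1·(-1) + 6·14 = 298; Σxᵢ² = 123; σ²/τ² = 4.
β̂_MAP = 298 / (123 + 4) = 298/127 ≈ 2.346.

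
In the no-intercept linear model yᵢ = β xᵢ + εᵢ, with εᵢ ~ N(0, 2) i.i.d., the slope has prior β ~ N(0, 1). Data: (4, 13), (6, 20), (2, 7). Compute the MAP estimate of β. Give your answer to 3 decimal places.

β̂_MAP = 3.207

log p(β | y) = −Σ(yᵢ − βxᵢ)²/(2·2) − β²/(2·1) + const.
Setting the derivative to zero: Σxᵢ(yᵢ − βxᵢ)/2 − β/1 = 0, so β = Σxᵢyᵢ / (Σxᵢ² + σ²/τ²).
Σxᵢyᵢ = 4·13 + 6·20 + 2·7 = 186; Σxᵢ² = 56; σ²/τ² = 2.
β̂_MAP = 186 / (56 + 2) = 186/58 ≈ 3.207.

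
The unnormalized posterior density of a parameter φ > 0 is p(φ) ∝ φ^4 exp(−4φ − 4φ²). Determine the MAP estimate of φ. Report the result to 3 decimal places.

φ̂_MAP = 0.500

ℓ'(φ) = 4/φ − 4 − 8φ. Setting this to zero and multiplying by φ: 8φ² + 4φ − 4 = 0.
φ = (−4 + √(4² + 4·8·4)) / (2·8) = (−4 + √144) / 16 = (−4 + 12)/16 = 1/2.
ℓ''(φ) = −4/φ² − 8 < 0, confirming a maximum.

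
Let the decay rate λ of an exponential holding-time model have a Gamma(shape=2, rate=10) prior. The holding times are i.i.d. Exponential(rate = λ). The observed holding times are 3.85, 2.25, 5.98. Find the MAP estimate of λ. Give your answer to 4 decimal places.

λ̂_MAP = 0.1812

The Exponential(rate=λ) likelihood is ∝ λ^n e^(−λΣtᵢ). Here n = 3 and Σtᵢ = 3.85 + 2.25 + 5.98 = 12.08.
Posterior ∝ λe^(−10λ) · λ^3e^(−12.08λ) = λ^4e^(−22.08λ), i.e. Gamma(5, 22.08).
Mode = (a−1)/b = 4/22.08 ≈ 0.1812.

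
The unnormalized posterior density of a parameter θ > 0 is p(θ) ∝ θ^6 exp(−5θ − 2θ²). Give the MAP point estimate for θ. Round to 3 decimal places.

ℓ'(θ) = 6/θ − 5 − 4θ. Setting this to zero and multiplying by θ: 4θ² + 5θ − 6 = 0.
θ = (−5 + √(5² + 4·4·6)) / (2·4) = (−5 + √121) / 8 = (−5 + 11)/8 = 3/4.
ℓ''(θ) = −6/θ² − 4 < 0, confirming a maximum.

θ̂_MAP = 0.750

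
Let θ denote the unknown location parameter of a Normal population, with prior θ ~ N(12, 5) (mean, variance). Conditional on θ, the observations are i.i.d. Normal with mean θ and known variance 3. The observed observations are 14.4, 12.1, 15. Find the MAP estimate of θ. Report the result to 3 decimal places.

θ̂_MAP = 13.528

n = 3; x̄ = (14.4 + 12.1 + 15)/3 = 41.5/3 = 83/6 ≈ 13.8333.
For a Normal prior and Normal likelihood with known variance, the posterior is Normal; its mode equals its mean, the precision-weighted average.
Prior precision 1/σ₀² = 1/5 = 0.2; data precision n/σ² = 3/3 = 1.
θ̂ = (0.2·12 + 1·(83/6)) / (0.2 + 1) = (487/30)/1.2 = 487/36 ≈ 13.528.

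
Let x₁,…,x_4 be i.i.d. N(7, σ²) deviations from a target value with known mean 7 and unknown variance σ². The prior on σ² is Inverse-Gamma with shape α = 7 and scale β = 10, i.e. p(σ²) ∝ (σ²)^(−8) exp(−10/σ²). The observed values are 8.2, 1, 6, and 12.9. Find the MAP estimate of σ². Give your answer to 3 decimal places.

σ̂²_MAP = 4.663

Sum of squared deviations about the known mean: SS = (8.2−7)² + (1−7)² + (6−7)² + (12.9−7)² = 73.25.
The Normal likelihood contributes (σ²)^(−n/2) exp(−SS/(2σ²)), so the posterior is Inverse-Gamma(α + n/2, β + SS/2) = Inverse-Gamma(9, 46.625).
The mode of Inverse-Gamma(a, b) is b/(a+1) = 46.625/10 ≈ 4.663.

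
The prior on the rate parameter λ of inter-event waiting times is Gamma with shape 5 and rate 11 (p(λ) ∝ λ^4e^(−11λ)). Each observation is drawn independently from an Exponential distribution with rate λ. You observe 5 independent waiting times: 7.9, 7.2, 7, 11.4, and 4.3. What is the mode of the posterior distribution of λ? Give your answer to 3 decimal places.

The Exponential(rate=λ) likelihood is ∝ λ^n e^(−λΣtᵢ). Here n = 5 and Σtᵢ = 7.9 + 7.2 + 7 + 11.4 + 4.3 = 37.8.
Posterior ∝ λ^4e^(−11λ) · λ^5e^(−37.8λ) = λ^9e^(−48.8λ), i.e. Gamma(10, 48.8).
Mode = (a−1)/b = 9/48.8 ≈ 0.184.

λ̂_MAP = 0.184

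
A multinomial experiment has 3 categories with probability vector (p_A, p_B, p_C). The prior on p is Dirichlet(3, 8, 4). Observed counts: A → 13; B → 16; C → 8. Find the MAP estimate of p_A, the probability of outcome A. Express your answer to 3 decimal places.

The posterior is Dirichlet(αᵢ + nᵢ) = Dirichlet(16, 24, 12).
For a Dirichlet(a₁,…,a_K) with all aᵢ > 1, the mode has j-th component (aⱼ − 1)/(Σaᵢ − K).
Here Σaᵢ = 52 and K = 3, so p_A = (16 − 1)/(52 − 3) = 15/49 ≈ 0.306.

MAP estimate of p_A = 0.306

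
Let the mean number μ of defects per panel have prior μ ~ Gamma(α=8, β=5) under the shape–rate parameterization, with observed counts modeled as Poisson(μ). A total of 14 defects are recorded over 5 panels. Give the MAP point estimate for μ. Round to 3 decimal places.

μ̂_MAP = 2.100

Σxᵢ = 14, n = 5.
Posterior ∝ μ^7e^(−5μ) · μ^14e^(−5μ) = μ^21e^(−10μ), i.e. Gamma(shape=22, rate=10).
The mode of a Gamma(a, b) with a ≥ 1 (shape–rate) is (a−1)/b = 21/10 ≈ 2.100.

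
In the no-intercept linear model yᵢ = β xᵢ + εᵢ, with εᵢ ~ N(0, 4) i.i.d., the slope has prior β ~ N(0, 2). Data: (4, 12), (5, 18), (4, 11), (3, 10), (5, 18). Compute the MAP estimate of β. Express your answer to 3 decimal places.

β̂_MAP = 3.247

log p(β | y) = −Σ(yᵢ − βxᵢ)²/(2·4) − β²/(2·2) + const.
Setting the derivative to zero: Σxᵢ(yᵢ − βxᵢ)/4 − β/2 = 0, so β = Σxᵢyᵢ / (Σxᵢ² + σ²/τ²).
Σxᵢyᵢ = 4·12 + 5·18 + 4·11 + 3·10 + 5·18 = 302; Σxᵢ² = 91; σ²/τ² = 2.
β̂_MAP = 302 / (91 + 2) = 302/93 ≈ 3.247.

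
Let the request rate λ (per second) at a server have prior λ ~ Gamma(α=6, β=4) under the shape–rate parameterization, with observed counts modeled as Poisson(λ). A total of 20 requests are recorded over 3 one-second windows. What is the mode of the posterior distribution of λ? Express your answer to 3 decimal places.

λ̂_MAP = 3.571

Σxᵢ = 20, n = 3.
Posterior ∝ λ^5e^(−4λ) · λ^20e^(−3λ) = λ^25e^(−7λ), i.e. Gamma(shape=26, rate=7).
The mode of a Gamma(a, b) with a ≥ 1 (shape–rate) is (a−1)/b = 25/7 ≈ 3.571.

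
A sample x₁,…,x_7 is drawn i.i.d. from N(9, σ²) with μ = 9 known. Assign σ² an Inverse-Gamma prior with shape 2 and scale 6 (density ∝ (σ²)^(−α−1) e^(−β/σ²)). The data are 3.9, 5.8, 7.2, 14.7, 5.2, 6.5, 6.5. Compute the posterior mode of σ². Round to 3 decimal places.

σ̂²_MAP = 8.532

Sum of squared deviations about the known mean: SS = (3.9−9)² + (5.8−9)² + (7.2−9)² + (14.7−9)² + (5.2−9)² + (6.5−9)² + (6.5−9)² = 98.92.
The Normal likelihood contributes (σ²)^(−n/2) exp(−SS/(2σ²)), so the posterior is Inverse-Gamma(α + n/2, β + SS/2) = Inverse-Gamma(5.5, 55.46).
The mode of Inverse-Gamma(a, b) is b/(a+1) = 55.46/6.5 ≈ 8.532.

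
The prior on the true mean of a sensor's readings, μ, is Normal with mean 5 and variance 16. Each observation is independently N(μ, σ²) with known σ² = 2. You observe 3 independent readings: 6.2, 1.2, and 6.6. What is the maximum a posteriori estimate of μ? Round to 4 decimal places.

μ̂_MAP = 4.6800

n = 3; x̄ = (6.2 + 1.2 + 6.6)/3 = 14/3 = 14/3 ≈ 4.6667.
For a Normal prior and Normal likelihood with known variance, the posterior is Normal; its mode equals its mean, the precision-weighted average.
Prior precision 1/σ₀² = 1/16 = 0.0625; data precision n/σ² = 3/2 = 1.5.
μ̂ = (0.0625·5 + 1.5·(14/3)) / (0.0625 + 1.5) = 7.3125/1.5625 = 4.6800.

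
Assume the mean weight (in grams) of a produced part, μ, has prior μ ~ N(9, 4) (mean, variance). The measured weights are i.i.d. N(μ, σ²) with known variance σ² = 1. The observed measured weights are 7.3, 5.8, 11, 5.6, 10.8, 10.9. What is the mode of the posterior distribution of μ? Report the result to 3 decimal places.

n = 6; x̄ = (7.3 + 5.8 + 11 + 5.6 + 10.8 + 10.9)/6 = 51.4/6 = 257/30 ≈ 8.5667.
For a Normal prior and Normal likelihood with known variance, the posterior is Normal; its mode equals its mean, the precision-weighted average.
Prior precision 1/σ₀² = 1/4 = 0.25; data precision n/σ² = 6/1 = 6.
μ̂ = (0.25·9 + 6·(257/30)) / (0.25 + 6) = 53.65/6.25 = 8.584.

μ̂_MAP = 8.584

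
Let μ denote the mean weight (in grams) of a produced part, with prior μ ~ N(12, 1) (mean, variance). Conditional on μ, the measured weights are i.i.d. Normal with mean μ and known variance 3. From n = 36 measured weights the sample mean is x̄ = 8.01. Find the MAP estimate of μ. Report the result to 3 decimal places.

n = 36, x̄ = 8.01.
For a Normal prior and Normal likelihood with known variance, the posterior is Normal; its mode equals its mean, the precision-weighted average.
Prior precision 1/σ₀² = 1/1 = 1; data precision n/σ² = 36/3 = 12.
μ̂ = (1·12 + 12·8.01) / (1 + 12) = 108.12/13 = 2703/325 ≈ 8.317.

μ̂_MAP = 8.317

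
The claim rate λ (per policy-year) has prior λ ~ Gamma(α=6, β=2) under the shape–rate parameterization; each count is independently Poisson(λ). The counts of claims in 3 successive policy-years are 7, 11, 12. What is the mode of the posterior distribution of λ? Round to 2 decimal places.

λ̂_MAP = 7.00

Σxᵢ = 7+11+12 = 30, with n = 3.
Posterior ∝ λ^5e^(−2λ) · λ^30e^(−3λ) = λ^35e^(−5λ), i.e. Gamma(shape=36, rate=5).
The mode of a Gamma(a, b) with a ≥ 1 (shape–rate) is (a−1)/b = 35/5 ≈ 7.00.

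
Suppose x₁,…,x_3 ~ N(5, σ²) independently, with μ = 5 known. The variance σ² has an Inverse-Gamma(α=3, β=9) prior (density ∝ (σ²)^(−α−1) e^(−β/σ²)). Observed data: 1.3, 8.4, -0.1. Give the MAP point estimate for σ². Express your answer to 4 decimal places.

σ̂²_MAP = 6.2964

Sum of squared deviations about the known mean: SS = (1.3−5)² + (8.4−5)² + (-0.1−5)² = 51.26.
The Normal likelihood contributes (σ²)^(−n/2) exp(−SS/(2σ²)), so the posterior is Inverse-Gamma(α + n/2, β + SS/2) = Inverse-Gamma(4.5, 34.63).
The mode of Inverse-Gamma(a, b) is b/(a+1) = 34.63/5.5 ≈ 6.2964.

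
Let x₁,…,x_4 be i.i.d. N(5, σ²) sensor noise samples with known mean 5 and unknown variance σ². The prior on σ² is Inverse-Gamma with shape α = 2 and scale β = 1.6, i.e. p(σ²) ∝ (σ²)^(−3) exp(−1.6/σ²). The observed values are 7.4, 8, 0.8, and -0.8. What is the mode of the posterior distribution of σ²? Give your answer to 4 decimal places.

Sum of squared deviations about the known mean: SS = (7.4−5)² + (8−5)² + (0.8−5)² + (-0.8−5)² = 66.04.
The Normal likelihood contributes (σ²)^(−n/2) exp(−SS/(2σ²)), so the posterior is Inverse-Gamma(α + n/2, β + SS/2) = Inverse-Gamma(4, 34.62).
The mode of Inverse-Gamma(a, b) is b/(a+1) = 34.62/5 ≈ 6.9240.

σ̂²_MAP = 6.9240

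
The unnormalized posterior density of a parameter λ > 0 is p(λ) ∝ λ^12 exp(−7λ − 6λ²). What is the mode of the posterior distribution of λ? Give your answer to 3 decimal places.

ℓ'(λ) = 12/λ − 7 − 12λ. Setting this to zero and multiplying by λ: 12λ² + 7λ − 12 = 0.
λ = (−7 + √(7² + 4·12·12)) / (2·12) = (−7 + √625) / 24 = (−7 + 25)/24 = 3/4.
ℓ''(λ) = −12/λ² − 12 < 0, confirming a maximum.

λ̂_MAP = 0.750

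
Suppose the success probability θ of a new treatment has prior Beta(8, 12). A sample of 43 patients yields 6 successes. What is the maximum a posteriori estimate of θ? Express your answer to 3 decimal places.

Prior: Beta(8, 12).
Data: 6 successes in 43 trials. The binomial likelihood contributes θ^6(1−θ)^37, so the posterior is Beta(8+6, 12+37) = Beta(14, 49).
For Beta(a, b) with a, b > 1 the mode is (a−1)/(a+b−2) = 13/61 ≈ 0.213.

θ̂_MAP = 0.213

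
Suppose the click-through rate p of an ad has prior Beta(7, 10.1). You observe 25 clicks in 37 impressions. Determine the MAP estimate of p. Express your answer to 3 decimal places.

p̂_MAP = 0.595

Prior: Beta(7, 10.1).
Data: 25 successes in 37 trials. The binomial likelihood contributes p^25(1−p)^12, so the posterior is Beta(7+25, 10.1+12) = Beta(32, 22.1).
For Beta(a, b) with a, b > 1 the mode is (a−1)/(a+b−2) = 31/52.1 ≈ 0.595.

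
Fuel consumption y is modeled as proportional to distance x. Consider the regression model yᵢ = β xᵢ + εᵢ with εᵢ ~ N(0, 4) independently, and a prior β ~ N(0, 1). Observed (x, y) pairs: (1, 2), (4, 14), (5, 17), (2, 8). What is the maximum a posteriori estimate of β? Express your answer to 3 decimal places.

log p(β | y) = −Σ(yᵢ − βxᵢ)²/(2·4) − β²/(2·1) + const.
Setting the derivative to zero: Σxᵢ(yᵢ − βxᵢ)/4 − β/1 = 0, so β = Σxᵢyᵢ / (Σxᵢ² + σ²/τ²).
Σxᵢyᵢ = 1·2 + 4·14 + 5·17 + 2·8 = 159; Σxᵢ² = 46; σ²/τ² = 4.
β̂_MAP = 159 / (46 + 4) = 159/50 ≈ 3.180.

β̂_MAP = 3.180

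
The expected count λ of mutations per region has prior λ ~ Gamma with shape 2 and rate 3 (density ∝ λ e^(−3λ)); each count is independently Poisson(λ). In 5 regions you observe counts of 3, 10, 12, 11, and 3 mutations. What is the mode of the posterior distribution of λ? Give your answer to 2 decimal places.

λ̂_MAP = 5.00

Σxᵢ = 3+10+12+11+3 = 39, with n = 5.
Posterior ∝ λe^(−3λ) · λ^39e^(−5λ) = λ^40e^(−8λ), i.e. Gamma(shape=41, rate=8).
The mode of a Gamma(a, b) with a ≥ 1 (shape–rate) is (a−1)/b = 40/8 ≈ 5.00.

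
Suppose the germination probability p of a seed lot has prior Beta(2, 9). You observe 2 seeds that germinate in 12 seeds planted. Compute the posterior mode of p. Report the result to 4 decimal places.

p̂_MAP = 0.1429

Prior: Beta(2, 9).
Data: 2 successes in 12 trials. The binomial likelihood contributes p^2(1−p)^10, so the posterior is Beta(2+2, 9+10) = Beta(4, 19).
For Beta(a, b) with a, b > 1 the mode is (a−1)/(a+b−2) = 3/21 ≈ 0.1429.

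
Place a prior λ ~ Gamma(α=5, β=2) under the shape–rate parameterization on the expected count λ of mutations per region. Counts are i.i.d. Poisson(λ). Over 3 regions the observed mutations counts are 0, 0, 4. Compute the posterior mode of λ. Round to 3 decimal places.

λ̂_MAP = 1.600

Σxᵢ = 0+0+4 = 4, with n = 3.
Posterior ∝ λ^4e^(−2λ) · λ^4e^(−3λ) = λ^8e^(−5λ), i.e. Gamma(shape=9, rate=5).
The mode of a Gamma(a, b) with a ≥ 1 (shape–rate) is (a−1)/b = 8/5 ≈ 1.600.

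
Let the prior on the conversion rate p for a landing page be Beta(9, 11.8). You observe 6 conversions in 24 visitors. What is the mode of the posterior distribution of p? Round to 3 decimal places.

p̂_MAP = 0.327

Prior: Beta(9, 11.8).
Data: 6 successes in 24 trials. The binomial likelihood contributes p^6(1−p)^18, so the posterior is Beta(9+6, 11.8+18) = Beta(15, 29.8).
For Beta(a, b) with a, b > 1 the mode is (a−1)/(a+b−2) = 14/42.8 ≈ 0.327.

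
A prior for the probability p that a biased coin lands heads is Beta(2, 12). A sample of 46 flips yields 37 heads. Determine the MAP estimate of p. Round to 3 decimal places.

Prior: Beta(2, 12).
Data: 37 successes in 46 trials. The binomial likelihood contributes p^37(1−p)^9, so the posterior is Beta(2+37, 12+9) = Beta(39, 21).
For Beta(a, b) with a, b > 1 the mode is (a−1)/(a+b−2) = 38/58 ≈ 0.655.

p̂_MAP = 0.655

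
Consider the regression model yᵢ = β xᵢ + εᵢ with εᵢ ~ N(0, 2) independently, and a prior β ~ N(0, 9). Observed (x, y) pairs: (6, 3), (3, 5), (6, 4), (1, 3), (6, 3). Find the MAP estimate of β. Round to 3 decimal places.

log p(β | y) = −Σ(yᵢ − βxᵢ)²/(2·2) − β²/(2·9) + const.
Setting the derivative to zero: Σxᵢ(yᵢ − βxᵢ)/2 − β/9 = 0, so β = Σxᵢyᵢ / (Σxᵢ² + σ²/τ²).
Σxᵢyᵢ = 6·3 + 3·5 + 6·4 + 1·3 + 6·3 = 78; Σxᵢ² = 118; σ²/τ² = 2/9.
β̂_MAP = 78 / (118 + 2/9) = 78/(1064/9) = 351/532 ≈ 0.660.

β̂_MAP = 0.660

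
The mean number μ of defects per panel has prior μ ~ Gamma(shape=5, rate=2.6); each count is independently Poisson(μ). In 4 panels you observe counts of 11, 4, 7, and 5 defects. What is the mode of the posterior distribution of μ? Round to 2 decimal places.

Σxᵢ = 11+4+7+5 = 27, with n = 4.
Posterior ∝ μ^4e^(−2.6μ) · μ^27e^(−4μ) = μ^31e^(−6.6μ), i.e. Gamma(shape=32, rate=6.6).
The mode of a Gamma(a, b) with a ≥ 1 (shape–rate) is (a−1)/b = 31/6.6 ≈ 4.70.

μ̂_MAP = 4.70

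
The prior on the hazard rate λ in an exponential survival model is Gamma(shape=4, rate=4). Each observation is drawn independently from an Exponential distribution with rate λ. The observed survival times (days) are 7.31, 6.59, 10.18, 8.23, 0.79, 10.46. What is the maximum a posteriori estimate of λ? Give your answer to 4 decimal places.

The Exponential(rate=λ) likelihood is ∝ λ^n e^(−λΣtᵢ). Here n = 6 and Σtᵢ = 7.31 + 6.59 + 10.18 + 8.23 + 0.79 + 10.46 = 43.56.
Posterior ∝ λ^3e^(−4λ) · λ^6e^(−43.56λ) = λ^9e^(−47.56λ), i.e. Gamma(10, 47.56).
Mode = (a−1)/b = 9/47.56 ≈ 0.1892.

λ̂_MAP = 0.1892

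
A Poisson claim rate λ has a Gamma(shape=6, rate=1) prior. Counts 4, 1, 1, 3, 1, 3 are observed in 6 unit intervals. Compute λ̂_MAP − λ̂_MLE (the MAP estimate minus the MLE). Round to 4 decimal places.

Σxᵢ = 13. Posterior is Gamma(19, 7); MAP = (19−1)/7 = 18/7 ≈ 2.57143.
MLE = x̄ = 13/6 ≈ 2.16667.
Difference = 18/7 − 13/6 = 17/42 ≈ 0.4048.

MAP − MLE = 0.4048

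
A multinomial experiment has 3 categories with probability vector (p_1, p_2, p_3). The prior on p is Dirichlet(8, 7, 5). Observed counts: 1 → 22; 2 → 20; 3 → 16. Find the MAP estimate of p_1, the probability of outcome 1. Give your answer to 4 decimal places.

MAP estimate: 0.3867

The posterior is Dirichlet(αᵢ + nᵢ) = Dirichlet(30, 27, 21).
For a Dirichlet(a₁,…,a_K) with all aᵢ > 1, the mode has j-th component (aⱼ − 1)/(Σaᵢ − K).
Here Σaᵢ = 78 and K = 3, so p_1 = (30 − 1)/(78 − 3) = 29/75 ≈ 0.3867.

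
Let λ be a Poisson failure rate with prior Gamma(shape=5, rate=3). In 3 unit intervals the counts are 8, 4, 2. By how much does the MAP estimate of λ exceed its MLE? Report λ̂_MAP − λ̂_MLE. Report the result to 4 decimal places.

Σxᵢ = 14. Posterior is Gamma(19, 6); MAP = (19−1)/6 = 18/6 ≈ 3.00000.
MLE = x̄ = 14/3 ≈ 4.66667.
Difference = 18/6 − 14/3 = -5/3 ≈ -1.6667.

MAP − MLE = -1.6667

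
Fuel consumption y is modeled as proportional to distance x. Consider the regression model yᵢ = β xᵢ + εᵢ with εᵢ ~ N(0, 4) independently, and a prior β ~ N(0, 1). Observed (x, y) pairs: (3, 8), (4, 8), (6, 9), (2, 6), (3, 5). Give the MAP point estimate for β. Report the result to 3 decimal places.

log p(β | y) = −Σ(yᵢ − βxᵢ)²/(2·4) − β²/(2·1) + const.
Setting the derivative to zero: Σxᵢ(yᵢ − βxᵢ)/4 − β/1 = 0, so β = Σxᵢyᵢ / (Σxᵢ² + σ²/τ²).
Σxᵢyᵢ = 3·8 + 4·8 + 6·9 + 2·6 + 3·5 = 137; Σxᵢ² = 74; σ²/τ² = 4.
β̂_MAP = 137 / (74 + 4) = 137/78 ≈ 1.756.

β̂_MAP = 1.756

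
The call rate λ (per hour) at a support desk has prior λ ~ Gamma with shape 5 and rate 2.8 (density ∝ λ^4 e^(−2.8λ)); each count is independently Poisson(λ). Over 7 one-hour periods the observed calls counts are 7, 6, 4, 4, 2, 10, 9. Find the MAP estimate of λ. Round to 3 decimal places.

λ̂_MAP = 4.694

Σxᵢ = 7+6+4+4+2+10+9 = 42, with n = 7.
Posterior ∝ λ^4e^(−2.8λ) · λ^42e^(−7λ) = λ^46e^(−9.8λ), i.e. Gamma(shape=47, rate=9.8).
The mode of a Gamma(a, b) with a ≥ 1 (shape–rate) is (a−1)/b = 46/9.8 ≈ 4.694.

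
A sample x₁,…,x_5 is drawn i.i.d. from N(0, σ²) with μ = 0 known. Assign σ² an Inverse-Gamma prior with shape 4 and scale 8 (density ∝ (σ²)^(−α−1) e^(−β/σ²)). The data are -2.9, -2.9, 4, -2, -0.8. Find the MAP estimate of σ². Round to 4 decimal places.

Sum of squared deviations about the known mean: SS = (-2.9−0)² + (-2.9−0)² + (4−0)² + (-2−0)² + (-0.8−0)² = 37.46.
The Normal likelihood contributes (σ²)^(−n/2) exp(−SS/(2σ²)), so the posterior is Inverse-Gamma(α + n/2, β + SS/2) = Inverse-Gamma(6.5, 26.73).
The mode of Inverse-Gamma(a, b) is b/(a+1) = 26.73/7.5 ≈ 3.5640.

σ̂²_MAP = 3.5640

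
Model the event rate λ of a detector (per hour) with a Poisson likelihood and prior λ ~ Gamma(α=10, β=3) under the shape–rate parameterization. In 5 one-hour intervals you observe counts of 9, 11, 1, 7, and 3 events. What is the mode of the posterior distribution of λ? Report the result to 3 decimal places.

λ̂_MAP = 5.000

Σxᵢ = 9+11+1+7+3 = 31, with n = 5.
Posterior ∝ λ^9e^(−3λ) · λ^31e^(−5λ) = λ^40e^(−8λ), i.e. Gamma(shape=41, rate=8).
The mode of a Gamma(a, b) with a ≥ 1 (shape–rate) is (a−1)/b = 40/8 ≈ 5.000.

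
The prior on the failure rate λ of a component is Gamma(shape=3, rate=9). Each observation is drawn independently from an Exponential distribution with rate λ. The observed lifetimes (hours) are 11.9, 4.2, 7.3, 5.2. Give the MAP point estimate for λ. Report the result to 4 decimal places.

The Exponential(rate=λ) likelihood is ∝ λ^n e^(−λΣtᵢ). Here n = 4 and Σtᵢ = 11.9 + 4.2 + 7.3 + 5.2 = 28.6.
Posterior ∝ λ^2e^(−9λ) · λ^4e^(−28.6λ) = λ^6e^(−37.6λ), i.e. Gamma(7, 37.6).
Mode = (a−1)/b = 6/37.6 ≈ 0.1596.

λ̂_MAP = 0.1596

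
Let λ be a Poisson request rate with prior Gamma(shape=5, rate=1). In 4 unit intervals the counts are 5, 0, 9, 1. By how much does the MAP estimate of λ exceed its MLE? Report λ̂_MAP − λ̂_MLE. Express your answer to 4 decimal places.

Σxᵢ = 15. Posterior is Gamma(20, 5); MAP = (20−1)/5 = 19/5 ≈ 3.80000.
MLE = x̄ = 15/4 ≈ 3.75000.
Difference = 19/5 − 15/4 = 1/20 ≈ 0.0500.

MAP − MLE = 0.0500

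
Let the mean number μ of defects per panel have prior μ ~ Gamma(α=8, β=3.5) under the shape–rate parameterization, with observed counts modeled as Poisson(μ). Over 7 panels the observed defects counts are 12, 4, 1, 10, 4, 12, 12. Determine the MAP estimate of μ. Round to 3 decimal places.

μ̂_MAP = 5.905

Σxᵢ = 12+4+1+10+4+12+12 = 55, with n = 7.
Posterior ∝ μ^7e^(−3.5μ) · μ^55e^(−7μ) = μ^62e^(−10.5μ), i.e. Gamma(shape=63, rate=10.5).
The mode of a Gamma(a, b) with a ≥ 1 (shape–rate) is (a−1)/b = 62/10.5 ≈ 5.905.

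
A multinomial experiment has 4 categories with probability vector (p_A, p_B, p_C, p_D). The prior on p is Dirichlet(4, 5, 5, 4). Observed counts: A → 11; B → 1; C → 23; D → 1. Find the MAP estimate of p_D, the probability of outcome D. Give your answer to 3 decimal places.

MAP estimate of p_D = 0.080

The posterior is Dirichlet(αᵢ + nᵢ) = Dirichlet(15, 6, 28, 5).
For a Dirichlet(a₁,…,a_K) with all aᵢ > 1, the mode has j-th component (aⱼ − 1)/(Σaᵢ − K).
Here Σaᵢ = 54 and K = 4, so p_D = (5 − 1)/(54 − 4) = 4/50 ≈ 0.080.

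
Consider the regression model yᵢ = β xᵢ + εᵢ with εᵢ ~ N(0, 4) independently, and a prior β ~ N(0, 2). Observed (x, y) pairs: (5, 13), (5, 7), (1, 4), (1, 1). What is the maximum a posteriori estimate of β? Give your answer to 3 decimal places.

β̂_MAP = 1.944

log p(β | y) = −Σ(yᵢ − βxᵢ)²/(2·4) − β²/(2·2) + const.
Setting the derivative to zero: Σxᵢ(yᵢ − βxᵢ)/4 − β/2 = 0, so β = Σxᵢyᵢ / (Σxᵢ² + σ²/τ²).
Σxᵢyᵢ = 5·13 + 5·7 + 1·4 + 1·1 = 105; Σxᵢ² = 52; σ²/τ² = 2.
β̂_MAP = 105 / (52 + 2) = 105/54 ≈ 1.944.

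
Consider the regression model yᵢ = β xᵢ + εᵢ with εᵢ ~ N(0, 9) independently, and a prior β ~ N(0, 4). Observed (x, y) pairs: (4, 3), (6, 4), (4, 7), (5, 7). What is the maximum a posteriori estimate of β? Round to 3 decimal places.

β̂_MAP = 1.039

log p(β | y) = −Σ(yᵢ − βxᵢ)²/(2·9) − β²/(2·4) + const.
Setting the derivative to zero: Σxᵢ(yᵢ − βxᵢ)/9 − β/4 = 0, so β = Σxᵢyᵢ / (Σxᵢ² + σ²/τ²).
Σxᵢyᵢ = 4·3 + 6·4 + 4·7 + 5·7 = 99; Σxᵢ² = 93; σ²/τ² = 2.25.
β̂_MAP = 99 / (93 + 2.25) = 99/95.25 ≈ 1.039.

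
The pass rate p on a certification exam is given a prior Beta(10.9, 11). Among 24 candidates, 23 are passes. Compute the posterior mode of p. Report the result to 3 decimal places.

p̂_MAP = 0.749

Prior: Beta(10.9, 11).
Data: 23 successes in 24 trials. The binomial likelihood contributes p^23(1−p)^1, so the posterior is Beta(10.9+23, 11+1) = Beta(33.9, 12).
For Beta(a, b) with a, b > 1 the mode is (a−1)/(a+b−2) = 32.9/43.9 ≈ 0.749.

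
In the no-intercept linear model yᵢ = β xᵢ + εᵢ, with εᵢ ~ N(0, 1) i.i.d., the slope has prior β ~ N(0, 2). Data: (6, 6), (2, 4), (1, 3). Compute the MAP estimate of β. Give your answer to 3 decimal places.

log p(β | y) = −Σ(yᵢ − βxᵢ)²/(2·1) − β²/(2·2) + const.
Setting the derivative to zero: Σxᵢ(yᵢ − βxᵢ)/1 − β/2 = 0, so β = Σxᵢyᵢ / (Σxᵢ² + σ²/τ²).
Σxᵢyᵢ = 6·6 + 2·4 + 1·3 = 47; Σxᵢ² = 41; σ²/τ² = 0.5.
β̂_MAP = 47 / (41 + 0.5) = 47/41.5 ≈ 1.133.

β̂_MAP = 1.133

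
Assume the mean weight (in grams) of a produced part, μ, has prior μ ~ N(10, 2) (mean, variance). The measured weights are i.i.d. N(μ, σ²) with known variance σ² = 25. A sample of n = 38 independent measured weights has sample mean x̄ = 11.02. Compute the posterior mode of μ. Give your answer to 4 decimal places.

μ̂_MAP = 10.7675

n = 38, x̄ = 11.02.
For a Normal prior and Normal likelihood with known variance, the posterior is Normal; its mode equals its mean, the precision-weighted average.
Prior precision 1/σ₀² = 1/2 = 0.5; data precision n/σ² = 38/25 = 1.52.
μ̂ = (0.5·10 + 1.52·11.02) / (0.5 + 1.52) = 21.7504/2.02 = 27188/2525 ≈ 10.7675.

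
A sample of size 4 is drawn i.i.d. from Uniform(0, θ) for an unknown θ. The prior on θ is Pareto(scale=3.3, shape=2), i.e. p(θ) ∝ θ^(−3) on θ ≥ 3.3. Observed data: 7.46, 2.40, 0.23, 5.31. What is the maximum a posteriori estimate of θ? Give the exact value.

The Uniform(0, θ) likelihood is θ^(−n) for θ ≥ max(xᵢ), zero otherwise. Here max(xᵢ) = 7.46.
Posterior ∝ θ^(−3) · θ^(−4) = θ^(−7) on θ ≥ max(3.3, 7.46) = 7.46.
This density is strictly decreasing in θ, so the posterior mode lies at the lower boundary of the support.

θ̂_MAP = 7.46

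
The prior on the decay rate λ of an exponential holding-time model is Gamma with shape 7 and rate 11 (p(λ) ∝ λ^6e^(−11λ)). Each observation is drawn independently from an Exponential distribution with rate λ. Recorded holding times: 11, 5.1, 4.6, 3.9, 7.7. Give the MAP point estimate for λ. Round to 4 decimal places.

The Exponential(rate=λ) likelihood is ∝ λ^n e^(−λΣtᵢ). Here n = 5 and Σtᵢ = 11 + 5.1 + 4.6 + 3.9 + 7.7 = 32.3.
Posterior ∝ λ^6e^(−11λ) · λ^5e^(−32.3λ) = λ^11e^(−43.3λ), i.e. Gamma(12, 43.3).
Mode = (a−1)/b = 11/43.3 ≈ 0.2540.

λ̂_MAP = 0.2540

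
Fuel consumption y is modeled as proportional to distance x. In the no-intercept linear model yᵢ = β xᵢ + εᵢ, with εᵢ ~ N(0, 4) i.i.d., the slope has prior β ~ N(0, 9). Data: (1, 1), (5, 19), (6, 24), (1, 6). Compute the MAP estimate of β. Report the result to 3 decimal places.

β̂_MAP = 3.877

log p(β | y) = −Σ(yᵢ − βxᵢ)²/(2·4) − β²/(2·9) + const.
Setting the derivative to zero: Σxᵢ(yᵢ − βxᵢ)/4 − β/9 = 0, so β = Σxᵢyᵢ / (Σxᵢ² + σ²/τ²).
Σxᵢyᵢ = 1·1 + 5·19 + 6·24 + 1·6 = 246; Σxᵢ² = 63; σ²/τ² = 4/9.
β̂_MAP = 246 / (63 + 4/9) = 246/(571/9) = 2214/571 ≈ 3.877.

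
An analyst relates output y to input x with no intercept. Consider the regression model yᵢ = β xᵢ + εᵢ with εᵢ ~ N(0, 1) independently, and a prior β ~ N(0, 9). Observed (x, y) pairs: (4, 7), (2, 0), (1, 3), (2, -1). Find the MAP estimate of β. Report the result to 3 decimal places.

log p(β | y) = −Σ(yᵢ − βxᵢ)²/(2·1) − β²/(2·9) + const.
Setting the derivative to zero: Σxᵢ(yᵢ − βxᵢ)/1 − β/9 = 0, so β = Σxᵢyᵢ / (Σxᵢ² + σ²/τ²).
Σxᵢyᵢ = 4·7 + 2·0 + 1·3 + 2·(-1) = 29; Σxᵢ² = 25; σ²/τ² = 1/9.
β̂_MAP = 29 / (25 + 1/9) = 29/(226/9) = 261/226 ≈ 1.155.

β̂_MAP = 1.155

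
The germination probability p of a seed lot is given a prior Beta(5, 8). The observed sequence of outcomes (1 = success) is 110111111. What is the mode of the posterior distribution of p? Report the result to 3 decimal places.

Prior: Beta(5, 8).
Data: 8 successes in 9 trials (from the sequence). The binomial likelihood contributes p^8(1−p)^1, so the posterior is Beta(5+8, 8+1) = Beta(13, 9).
For Beta(a, b) with a, b > 1 the mode is (a−1)/(a+b−2) = 12/20 ≈ 0.600.

p̂_MAP = 0.600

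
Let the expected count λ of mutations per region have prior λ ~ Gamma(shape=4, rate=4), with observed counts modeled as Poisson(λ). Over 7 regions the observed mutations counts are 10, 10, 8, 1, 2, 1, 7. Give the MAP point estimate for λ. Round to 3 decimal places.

λ̂_MAP = 3.818

Σxᵢ = 10+10+8+1+2+1+7 = 39, with n = 7.
Posterior ∝ λ^3e^(−4λ) · λ^39e^(−7λ) = λ^42e^(−11λ), i.e. Gamma(shape=43, rate=11).
The mode of a Gamma(a, b) with a ≥ 1 (shape–rate) is (a−1)/b = 42/11 ≈ 3.818.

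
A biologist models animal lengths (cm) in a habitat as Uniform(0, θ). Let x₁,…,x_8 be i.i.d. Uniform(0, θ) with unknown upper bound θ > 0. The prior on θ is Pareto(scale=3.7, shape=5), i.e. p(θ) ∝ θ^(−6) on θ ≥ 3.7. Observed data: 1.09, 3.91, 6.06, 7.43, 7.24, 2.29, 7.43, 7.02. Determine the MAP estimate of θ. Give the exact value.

θ̂_MAP = 7.43

The Uniform(0, θ) likelihood is θ^(−n) for θ ≥ max(xᵢ), zero otherwise. Here max(xᵢ) = 7.43.
Posterior ∝ θ^(−6) · θ^(−8) = θ^(−14) on θ ≥ max(3.7, 7.43) = 7.43.
This density is strictly decreasing in θ, so the posterior mode lies at the lower boundary of the support.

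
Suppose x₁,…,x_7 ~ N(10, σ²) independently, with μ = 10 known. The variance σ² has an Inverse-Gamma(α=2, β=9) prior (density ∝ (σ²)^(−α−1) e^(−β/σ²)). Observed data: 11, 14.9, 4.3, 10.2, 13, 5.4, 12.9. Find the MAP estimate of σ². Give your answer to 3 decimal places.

Sum of squared deviations about the known mean: SS = (11−10)² + (14.9−10)² + (4.3−10)² + (10.2−10)² + (13−10)² + (5.4−10)² + (12.9−10)² = 96.11.
The Normal likelihood contributes (σ²)^(−n/2) exp(−SS/(2σ²)), so the posterior is Inverse-Gamma(α + n/2, β + SS/2) = Inverse-Gamma(5.5, 57.055).
The mode of Inverse-Gamma(a, b) is b/(a+1) = 57.055/6.5 ≈ 8.778.

σ̂²_MAP = 8.778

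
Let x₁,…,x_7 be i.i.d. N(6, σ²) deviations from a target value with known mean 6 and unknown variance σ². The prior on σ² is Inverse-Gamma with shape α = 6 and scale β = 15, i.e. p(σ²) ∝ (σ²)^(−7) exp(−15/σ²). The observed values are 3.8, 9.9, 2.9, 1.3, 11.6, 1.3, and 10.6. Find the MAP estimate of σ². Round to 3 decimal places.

σ̂²_MAP = 7.446

Sum of squared deviations about the known mean: SS = (3.8−6)² + (9.9−6)² + (2.9−6)² + (1.3−6)² + (11.6−6)² + (1.3−6)² + (10.6−6)² = 126.36.
The Normal likelihood contributes (σ²)^(−n/2) exp(−SS/(2σ²)), so the posterior is Inverse-Gamma(α + n/2, β + SS/2) = Inverse-Gamma(9.5, 78.18).
The mode of Inverse-Gamma(a, b) is b/(a+1) = 78.18/10.5 ≈ 7.446.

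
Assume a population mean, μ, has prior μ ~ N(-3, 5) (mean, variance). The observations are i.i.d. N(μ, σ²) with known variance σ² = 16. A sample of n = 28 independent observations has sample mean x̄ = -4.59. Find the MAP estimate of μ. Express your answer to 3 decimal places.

n = 28, x̄ = -4.59.
For a Normal prior and Normal likelihood with known variance, the posterior is Normal; its mode equals its mean, the precision-weighted average.
Prior precision 1/σ₀² = 1/5 = 0.2; data precision n/σ² = 28/16 = 1.75.
μ̂ = (0.2·(-3) + 1.75·(-4.59)) / (0.2 + 1.75) = (-8.6325)/1.95 = -1151/260 ≈ -4.427.

μ̂_MAP = -4.427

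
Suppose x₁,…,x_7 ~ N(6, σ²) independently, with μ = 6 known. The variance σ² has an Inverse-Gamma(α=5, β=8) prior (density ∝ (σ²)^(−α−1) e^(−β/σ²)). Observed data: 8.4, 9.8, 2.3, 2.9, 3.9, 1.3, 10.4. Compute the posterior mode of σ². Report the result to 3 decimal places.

σ̂²_MAP = 5.545

Sum of squared deviations about the known mean: SS = (8.4−6)² + (9.8−6)² + (2.3−6)² + (2.9−6)² + (3.9−6)² + (1.3−6)² + (10.4−6)² = 89.36.
The Normal likelihood contributes (σ²)^(−n/2) exp(−SS/(2σ²)), so the posterior is Inverse-Gamma(α + n/2, β + SS/2) = Inverse-Gamma(8.5, 52.68).
The mode of Inverse-Gamma(a, b) is b/(a+1) = 52.68/9.5 ≈ 5.545.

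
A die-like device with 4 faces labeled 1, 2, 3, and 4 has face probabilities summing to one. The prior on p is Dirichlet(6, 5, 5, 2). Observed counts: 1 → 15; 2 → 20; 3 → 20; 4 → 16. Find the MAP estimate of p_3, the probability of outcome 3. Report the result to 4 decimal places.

The posterior is Dirichlet(αᵢ + nᵢ) = Dirichlet(21, 25, 25, 18).
For a Dirichlet(a₁,…,a_K) with all aᵢ > 1, the mode has j-th component (aⱼ − 1)/(Σaᵢ − K).
Here Σaᵢ = 89 and K = 4, so p_3 = (25 − 1)/(89 − 4) = 24/85 ≈ 0.2824.

MAP estimate: 0.2824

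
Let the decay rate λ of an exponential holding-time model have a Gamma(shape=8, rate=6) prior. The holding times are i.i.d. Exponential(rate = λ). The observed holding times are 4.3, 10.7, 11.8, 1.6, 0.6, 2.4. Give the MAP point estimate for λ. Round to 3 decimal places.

λ̂_MAP = 0.348

The Exponential(rate=λ) likelihood is ∝ λ^n e^(−λΣtᵢ). Here n = 6 and Σtᵢ = 4.3 + 10.7 + 11.8 + 1.6 + 0.6 + 2.4 = 31.4.
Posterior ∝ λ^7e^(−6λ) · λ^6e^(−31.4λ) = λ^13e^(−37.4λ), i.e. Gamma(14, 37.4).
Mode = (a−1)/b = 13/37.4 ≈ 0.348.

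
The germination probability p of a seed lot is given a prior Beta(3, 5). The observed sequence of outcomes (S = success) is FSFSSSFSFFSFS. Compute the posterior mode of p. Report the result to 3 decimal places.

p̂_MAP = 0.474

Prior: Beta(3, 5).
Data: 7 successes in 13 trials (from the sequence). The binomial likelihood contributes p^7(1−p)^6, so the posterior is Beta(3+7, 5+6) = Beta(10, 11).
For Beta(a, b) with a, b > 1 the mode is (a−1)/(a+b−2) = 9/19 ≈ 0.474.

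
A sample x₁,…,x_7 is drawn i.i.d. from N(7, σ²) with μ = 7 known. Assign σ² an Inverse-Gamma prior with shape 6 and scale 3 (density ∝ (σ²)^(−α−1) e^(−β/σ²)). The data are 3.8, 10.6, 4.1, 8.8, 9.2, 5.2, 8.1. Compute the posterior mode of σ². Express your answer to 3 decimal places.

Sum of squared deviations about the known mean: SS = (3.8−7)² + (10.6−7)² + (4.1−7)² + (8.8−7)² + (9.2−7)² + (5.2−7)² + (8.1−7)² = 44.14.
The Normal likelihood contributes (σ²)^(−n/2) exp(−SS/(2σ²)), so the posterior is Inverse-Gamma(α + n/2, β + SS/2) = Inverse-Gamma(9.5, 25.07).
The mode of Inverse-Gamma(a, b) is b/(a+1) = 25.07/10.5 ≈ 2.388.

σ̂²_MAP = 2.388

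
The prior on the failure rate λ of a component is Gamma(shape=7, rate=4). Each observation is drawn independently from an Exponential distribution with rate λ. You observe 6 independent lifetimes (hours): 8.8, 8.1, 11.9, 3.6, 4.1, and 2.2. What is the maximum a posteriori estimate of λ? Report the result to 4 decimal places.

λ̂_MAP = 0.2810

The Exponential(rate=λ) likelihood is ∝ λ^n e^(−λΣtᵢ). Here n = 6 and Σtᵢ = 8.8 + 8.1 + 11.9 + 3.6 + 4.1 + 2.2 = 38.7.
Posterior ∝ λ^6e^(−4λ) · λ^6e^(−38.7λ) = λ^12e^(−42.7λ), i.e. Gamma(13, 42.7).
Mode = (a−1)/b = 12/42.7 ≈ 0.2810.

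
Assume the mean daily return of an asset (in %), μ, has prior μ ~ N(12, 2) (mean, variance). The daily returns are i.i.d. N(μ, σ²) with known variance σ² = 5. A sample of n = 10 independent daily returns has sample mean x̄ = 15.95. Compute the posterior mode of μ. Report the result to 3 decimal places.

μ̂_MAP = 15.160

n = 10, x̄ = 15.95.
For a Normal prior and Normal likelihood with known variance, the posterior is Normal; its mode equals its mean, the precision-weighted average.
Prior precision 1/σ₀² = 1/2 = 0.5; data precision n/σ² = 10/5 = 2.
μ̂ = (0.5·12 + 2·15.95) / (0.5 + 2) = 37.9/2.5 = 15.160.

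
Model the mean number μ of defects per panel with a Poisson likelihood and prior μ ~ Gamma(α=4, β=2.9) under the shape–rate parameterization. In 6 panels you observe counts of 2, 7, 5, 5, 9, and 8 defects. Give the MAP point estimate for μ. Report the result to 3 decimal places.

Σxᵢ = 2+7+5+5+9+8 = 36, with n = 6.
Posterior ∝ μ^3e^(−2.9μ) · μ^36e^(−6μ) = μ^39e^(−8.9μ), i.e. Gamma(shape=40, rate=8.9).
The mode of a Gamma(a, b) with a ≥ 1 (shape–rate) is (a−1)/b = 39/8.9 ≈ 4.382.

μ̂_MAP = 4.382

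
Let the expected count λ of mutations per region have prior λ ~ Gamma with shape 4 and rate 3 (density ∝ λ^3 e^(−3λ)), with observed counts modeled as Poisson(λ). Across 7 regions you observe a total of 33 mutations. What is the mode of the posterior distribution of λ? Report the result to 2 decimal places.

λ̂_MAP = 3.60

Σxᵢ = 33, n = 7.
Posterior ∝ λ^3e^(−3λ) · λ^33e^(−7λ) = λ^36e^(−10λ), i.e. Gamma(shape=37, rate=10).
The mode of a Gamma(a, b) with a ≥ 1 (shape–rate) is (a−1)/b = 36/10 ≈ 3.60.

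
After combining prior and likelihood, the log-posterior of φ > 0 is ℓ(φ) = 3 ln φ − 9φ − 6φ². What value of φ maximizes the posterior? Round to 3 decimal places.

φ̂_MAP = 0.250

ℓ'(φ) = 3/φ − 9 − 12φ. Setting this to zero and multiplying by φ: 12φ² + 9φ − 3 = 0.
φ = (−9 + √(9² + 4·12·3)) / (2·12) = (−9 + √225) / 24 = (−9 + 15)/24 = 1/4.
ℓ''(φ) = −3/φ² − 12 < 0, confirming a maximum.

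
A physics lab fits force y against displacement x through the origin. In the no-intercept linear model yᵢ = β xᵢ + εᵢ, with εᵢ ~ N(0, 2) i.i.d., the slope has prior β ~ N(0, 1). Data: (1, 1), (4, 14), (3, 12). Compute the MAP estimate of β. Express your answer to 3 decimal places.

log p(β | y) = −Σ(yᵢ − βxᵢ)²/(2·2) − β²/(2·1) + const.
Setting the derivative to zero: Σxᵢ(yᵢ − βxᵢ)/2 − β/1 = 0, so β = Σxᵢyᵢ / (Σxᵢ² + σ²/τ²).
Σxᵢyᵢ = 1·1 + 4·14 + 3·12 = 93; Σxᵢ² = 26; σ²/τ² = 2.
β̂_MAP = 93 / (26 + 2) = 93/28 ≈ 3.321.

β̂_MAP = 3.321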